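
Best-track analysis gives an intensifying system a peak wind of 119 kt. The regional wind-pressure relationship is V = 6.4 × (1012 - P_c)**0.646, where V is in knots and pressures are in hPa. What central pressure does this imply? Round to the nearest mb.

920 mb

ΔP = (V / 6.4)^(1/0.646) = (119/6.4)^1.548.
119/6.4 = 18.594; 18.594^1.548 ≈ 92.25 mb.
P_c = 1012 − 92.25 = 919.75 ≈ 920 mb.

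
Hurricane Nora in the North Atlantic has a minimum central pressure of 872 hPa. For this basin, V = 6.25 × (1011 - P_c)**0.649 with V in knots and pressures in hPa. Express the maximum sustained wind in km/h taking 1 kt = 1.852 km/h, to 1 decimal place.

284.7 km/h

ΔP = 1011 − 872 = 139 hPa.
V ≈ 6.25 × 139^0.649 = 6.25 × 24.593 ≈ 153.708 kt.
153.708 × 1.852 ≈ 284.67 km/h → 284.7 km/h.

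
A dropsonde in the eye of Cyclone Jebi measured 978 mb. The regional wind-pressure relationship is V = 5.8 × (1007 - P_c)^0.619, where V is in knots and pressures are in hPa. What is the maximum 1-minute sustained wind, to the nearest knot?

ΔP = 1007 − 978 = 29 mb.
29^0.619 ≈ 8.039.
V ≈ 5.8 × 8.039 ≈ 46.6 kt.

47 kt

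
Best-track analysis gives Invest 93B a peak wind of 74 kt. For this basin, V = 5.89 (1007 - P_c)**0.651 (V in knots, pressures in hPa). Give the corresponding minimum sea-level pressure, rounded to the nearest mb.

958 mb

ΔP = (V / 5.89)^(1/0.651) = (74/5.89)^1.536.
74/5.89 = 12.564; 12.564^1.536 ≈ 48.79 mb.
P_c = 1007 − 48.79 = 958.21 ≈ 958 mb.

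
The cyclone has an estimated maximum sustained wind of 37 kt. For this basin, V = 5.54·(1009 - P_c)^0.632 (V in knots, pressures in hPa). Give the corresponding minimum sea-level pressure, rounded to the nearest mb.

989 mb

ΔP = (V / 5.54)^(1/0.632) = (37/5.54)^1.582.
37/5.54 = 6.679; 6.679^1.582 ≈ 20.18 mb.
P_c = 1009 − 20.18 = 988.82 ≈ 989 mb.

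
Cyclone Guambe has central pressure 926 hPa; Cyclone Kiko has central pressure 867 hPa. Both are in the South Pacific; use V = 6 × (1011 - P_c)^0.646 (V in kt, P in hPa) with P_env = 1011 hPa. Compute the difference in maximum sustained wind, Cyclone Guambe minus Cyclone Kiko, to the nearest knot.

-43 kt

Cyclone Guambe: ΔP = 85; V ≈ 6 × 85^0.646 ≈ 105.82 kt.
Cyclone Kiko: ΔP = 144; V ≈ 6 × 144^0.646 ≈ 148.75 kt.
Difference ≈ 105.82 − 148.75 = -42.93 → -43 kt.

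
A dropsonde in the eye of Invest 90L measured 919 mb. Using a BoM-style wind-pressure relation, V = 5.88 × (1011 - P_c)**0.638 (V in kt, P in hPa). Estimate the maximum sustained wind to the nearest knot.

105 kt

ΔP = 1011 − 919 = 92 mb.
92^0.638 ≈ 17.902.
V ≈ 5.88 × 17.902 ≈ 105.3 kt.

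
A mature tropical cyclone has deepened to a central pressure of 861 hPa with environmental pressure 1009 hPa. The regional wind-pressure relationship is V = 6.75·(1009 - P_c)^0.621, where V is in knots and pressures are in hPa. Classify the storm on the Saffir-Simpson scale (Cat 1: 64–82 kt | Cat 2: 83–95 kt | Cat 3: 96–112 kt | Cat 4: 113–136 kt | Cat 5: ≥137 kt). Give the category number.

ΔP = 1009 − 861 = 148 hPa.
V ≈ 6.75 × 148^0.621 = 6.75 × 22.27 ≈ 150 kt.
150 kt falls in the Category 5 band.

5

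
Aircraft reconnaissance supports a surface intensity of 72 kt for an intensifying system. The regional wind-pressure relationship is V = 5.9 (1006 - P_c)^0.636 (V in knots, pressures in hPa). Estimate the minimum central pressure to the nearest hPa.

ΔP = (V / 5.9)^(1/0.636) = (72/5.9)^1.572.
72/5.9 = 12.203; 12.203^1.572 ≈ 51.09 hPa.
P_c = 1006 − 51.09 = 954.91 ≈ 955 hPa.

955 hPa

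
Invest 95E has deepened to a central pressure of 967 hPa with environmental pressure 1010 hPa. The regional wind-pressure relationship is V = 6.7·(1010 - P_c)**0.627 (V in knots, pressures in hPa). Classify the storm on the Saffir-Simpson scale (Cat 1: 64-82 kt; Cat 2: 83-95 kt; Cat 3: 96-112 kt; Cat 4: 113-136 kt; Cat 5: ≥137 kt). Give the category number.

1

ΔP = 1010 − 967 = 43 hPa.
V ≈ 6.7 × 43^0.627 = 6.7 × 10.57 ≈ 71 kt.
71 kt falls in the Category 1 band.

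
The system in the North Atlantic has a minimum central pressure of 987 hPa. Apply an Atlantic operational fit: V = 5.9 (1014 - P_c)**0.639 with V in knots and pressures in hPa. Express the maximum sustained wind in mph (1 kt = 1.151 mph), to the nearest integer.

56 mph

ΔP = 1014 − 987 = 27 hPa.
V ≈ 5.9 × 27^0.639 = 5.9 × 8.216 ≈ 48.472 kt.
48.472 × 1.151 ≈ 55.79 mph → 56 mph.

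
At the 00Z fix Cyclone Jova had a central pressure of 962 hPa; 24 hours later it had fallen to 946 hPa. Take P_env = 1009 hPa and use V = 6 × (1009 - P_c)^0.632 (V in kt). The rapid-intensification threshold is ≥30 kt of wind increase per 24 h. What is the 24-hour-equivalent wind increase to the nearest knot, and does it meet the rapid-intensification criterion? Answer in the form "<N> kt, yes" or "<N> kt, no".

V₁: ΔP = 47, V ≈ 6 × 47^0.632 ≈ 68.38 kt.
V₂: ΔP = 63, V ≈ 6 × 63^0.632 ≈ 82.29 kt.
ΔV over 24 h = 13.91 kt → 24 h equivalent = 13.91 × 24/24 ≈ 13.91 kt.
14 kt < 30 kt ⇒ not rapid intensification.

14 kt, no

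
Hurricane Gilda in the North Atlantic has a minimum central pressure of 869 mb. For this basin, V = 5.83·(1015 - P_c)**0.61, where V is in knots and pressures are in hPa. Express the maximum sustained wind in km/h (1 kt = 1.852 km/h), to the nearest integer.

ΔP = 1015 − 869 = 146 mb.
V ≈ 5.83 × 146^0.61 = 5.83 × 20.905 ≈ 121.878 kt.
121.878 × 1.852 ≈ 225.72 km/h → 226 km/h.

226 km/h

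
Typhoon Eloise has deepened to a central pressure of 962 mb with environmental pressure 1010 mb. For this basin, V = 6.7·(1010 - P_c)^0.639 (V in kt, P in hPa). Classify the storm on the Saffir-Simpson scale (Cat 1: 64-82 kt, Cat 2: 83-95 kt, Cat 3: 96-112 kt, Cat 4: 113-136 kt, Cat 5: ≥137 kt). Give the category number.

1

ΔP = 1010 − 962 = 48 mb.
V ≈ 6.7 × 48^0.639 = 6.7 × 11.87 ≈ 80 kt.
80 kt falls in the Category 1 band.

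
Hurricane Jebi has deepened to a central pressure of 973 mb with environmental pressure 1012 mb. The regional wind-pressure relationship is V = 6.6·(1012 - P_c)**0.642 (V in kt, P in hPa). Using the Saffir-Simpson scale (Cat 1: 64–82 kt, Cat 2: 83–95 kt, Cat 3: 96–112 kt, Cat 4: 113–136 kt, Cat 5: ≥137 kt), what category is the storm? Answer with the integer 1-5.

1

ΔP = 1012 − 973 = 39 mb.
V ≈ 6.6 × 39^0.642 = 6.6 × 10.51 ≈ 69 kt.
69 kt falls in the Category 1 band.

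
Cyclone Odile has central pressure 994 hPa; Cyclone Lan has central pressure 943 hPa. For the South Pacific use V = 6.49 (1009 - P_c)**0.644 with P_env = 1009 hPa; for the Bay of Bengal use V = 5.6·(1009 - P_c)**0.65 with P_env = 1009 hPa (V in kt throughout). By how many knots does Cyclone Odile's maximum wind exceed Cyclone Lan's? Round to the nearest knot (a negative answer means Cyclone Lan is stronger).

Cyclone Odile: ΔP = 15; V ≈ 6.49 × 15^0.644 ≈ 37.12 kt.
Cyclone Lan: ΔP = 66; V ≈ 5.6 × 66^0.65 ≈ 85.29 kt.
Difference ≈ 37.12 − 85.29 = -48.17 → -48 kt.

-48 kt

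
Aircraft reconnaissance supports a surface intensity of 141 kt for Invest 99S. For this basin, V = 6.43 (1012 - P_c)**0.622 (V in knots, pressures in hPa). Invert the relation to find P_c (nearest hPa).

ΔP = (V / 6.43)^(1/0.622) = (141/6.43)^1.608.
141/6.43 = 21.928; 21.928^1.608 ≈ 143.21 hPa.
P_c = 1012 − 143.21 = 868.79 ≈ 869 hPa.

869 hPa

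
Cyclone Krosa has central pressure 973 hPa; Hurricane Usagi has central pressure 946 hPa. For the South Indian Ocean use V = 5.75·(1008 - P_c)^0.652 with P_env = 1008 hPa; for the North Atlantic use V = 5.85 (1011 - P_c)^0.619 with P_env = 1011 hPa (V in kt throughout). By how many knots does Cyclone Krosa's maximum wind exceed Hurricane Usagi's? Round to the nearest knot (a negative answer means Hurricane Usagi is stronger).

-19 kt

Cyclone Krosa: ΔP = 35; V ≈ 5.75 × 35^0.652 ≈ 58.40 kt.
Hurricane Usagi: ΔP = 65; V ≈ 5.85 × 65^0.619 ≈ 77.51 kt.
Difference ≈ 58.40 − 77.51 = -19.11 → -19 kt.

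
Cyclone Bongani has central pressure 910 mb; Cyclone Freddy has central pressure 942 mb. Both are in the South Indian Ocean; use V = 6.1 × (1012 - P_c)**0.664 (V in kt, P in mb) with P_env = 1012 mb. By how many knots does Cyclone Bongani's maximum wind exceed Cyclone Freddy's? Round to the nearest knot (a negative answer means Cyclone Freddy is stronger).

Cyclone Bongani: ΔP = 102; V ≈ 6.1 × 102^0.664 ≈ 131.53 kt.
Cyclone Freddy: ΔP = 70; V ≈ 6.1 × 70^0.664 ≈ 102.44 kt.
Difference ≈ 131.53 − 102.44 = 29.09 → 29 kt.

29 kt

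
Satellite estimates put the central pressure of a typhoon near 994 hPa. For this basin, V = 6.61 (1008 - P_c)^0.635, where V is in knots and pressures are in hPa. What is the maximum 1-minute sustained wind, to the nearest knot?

35 kt

ΔP = 1008 − 994 = 14 hPa.
14^0.635 ≈ 5.343.
V ≈ 6.61 × 5.343 ≈ 35.3 kt.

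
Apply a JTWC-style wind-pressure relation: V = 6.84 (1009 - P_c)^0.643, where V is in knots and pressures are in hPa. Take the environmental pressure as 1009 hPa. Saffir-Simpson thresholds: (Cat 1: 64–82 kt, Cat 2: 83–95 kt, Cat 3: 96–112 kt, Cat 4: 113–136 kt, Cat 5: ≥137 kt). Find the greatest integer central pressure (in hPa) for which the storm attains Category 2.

Category 2 begins at V = 83 kt.
Required ΔP = (83/6.84)^(1/0.643) = 12.135^1.555 ≈ 48.52 hPa.
P_c ≤ 1009 − 48.52 = 960.48, so the highest integer P_c is 960 hPa.

960 hPa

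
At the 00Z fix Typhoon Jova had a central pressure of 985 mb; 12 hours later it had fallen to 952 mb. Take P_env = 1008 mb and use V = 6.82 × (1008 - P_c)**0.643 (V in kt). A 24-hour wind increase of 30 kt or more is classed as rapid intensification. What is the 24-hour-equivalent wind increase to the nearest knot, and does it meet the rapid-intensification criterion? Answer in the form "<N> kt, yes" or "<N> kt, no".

V₁: ΔP = 23, V ≈ 6.82 × 23^0.643 ≈ 51.21 kt.
V₂: ΔP = 56, V ≈ 6.82 × 56^0.643 ≈ 90.75 kt.
ΔV over 12 h = 39.54 kt → 24 h equivalent = 39.54 × 24/12 ≈ 79.08 kt.
79 kt ≥ 30 kt ⇒ rapid intensification.

79 kt, yes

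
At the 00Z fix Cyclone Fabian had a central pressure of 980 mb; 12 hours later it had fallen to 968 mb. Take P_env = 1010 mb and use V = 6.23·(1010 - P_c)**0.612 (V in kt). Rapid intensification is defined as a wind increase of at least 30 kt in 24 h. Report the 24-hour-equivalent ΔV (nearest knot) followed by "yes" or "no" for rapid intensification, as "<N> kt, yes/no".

23 kt, no

V₁: ΔP = 30, V ≈ 6.23 × 30^0.612 ≈ 49.94 kt.
V₂: ΔP = 42, V ≈ 6.23 × 42^0.612 ≈ 61.36 kt.
ΔV over 12 h = 11.42 kt → 24 h equivalent = 11.42 × 24/12 ≈ 22.84 kt.
23 kt < 30 kt ⇒ not rapid intensification.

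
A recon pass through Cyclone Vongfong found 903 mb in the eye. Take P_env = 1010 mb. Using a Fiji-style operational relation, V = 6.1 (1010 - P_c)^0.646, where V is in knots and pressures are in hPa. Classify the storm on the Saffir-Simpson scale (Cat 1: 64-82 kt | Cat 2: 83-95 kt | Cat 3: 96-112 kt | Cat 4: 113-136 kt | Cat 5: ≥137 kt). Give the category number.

4

ΔP = 1010 − 903 = 107 mb.
V ≈ 6.1 × 107^0.646 = 6.1 × 20.46 ≈ 125 kt.
125 kt falls in the Category 4 band.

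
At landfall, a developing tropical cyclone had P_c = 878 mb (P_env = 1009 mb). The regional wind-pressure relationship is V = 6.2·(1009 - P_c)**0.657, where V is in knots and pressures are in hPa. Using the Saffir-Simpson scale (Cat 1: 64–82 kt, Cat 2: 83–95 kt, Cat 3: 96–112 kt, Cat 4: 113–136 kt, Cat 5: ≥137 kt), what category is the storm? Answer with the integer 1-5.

5

ΔP = 1009 − 878 = 131 mb.
V ≈ 6.2 × 131^0.657 = 6.2 × 24.61 ≈ 153 kt.
153 kt falls in the Category 5 band.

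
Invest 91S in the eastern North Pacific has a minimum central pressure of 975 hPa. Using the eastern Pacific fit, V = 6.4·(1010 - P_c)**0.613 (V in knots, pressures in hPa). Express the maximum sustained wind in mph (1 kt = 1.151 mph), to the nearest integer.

ΔP = 1010 − 975 = 35 hPa.
V ≈ 6.4 × 35^0.613 = 6.4 × 8.841 ≈ 56.584 kt.
56.584 × 1.151 ≈ 65.13 mph → 65 mph.

65 mph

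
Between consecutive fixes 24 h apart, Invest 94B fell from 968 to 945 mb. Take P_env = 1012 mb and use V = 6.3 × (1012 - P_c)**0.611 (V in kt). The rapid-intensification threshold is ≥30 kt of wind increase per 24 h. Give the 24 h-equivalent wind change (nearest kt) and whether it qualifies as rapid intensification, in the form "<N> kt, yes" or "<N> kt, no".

19 kt, no

V₁: ΔP = 44, V ≈ 6.3 × 44^0.611 ≈ 63.60 kt.
V₂: ΔP = 67, V ≈ 6.3 × 67^0.611 ≈ 82.24 kt.
ΔV over 24 h = 18.64 kt → 24 h equivalent = 18.64 × 24/24 ≈ 18.64 kt.
19 kt < 30 kt ⇒ not rapid intensification.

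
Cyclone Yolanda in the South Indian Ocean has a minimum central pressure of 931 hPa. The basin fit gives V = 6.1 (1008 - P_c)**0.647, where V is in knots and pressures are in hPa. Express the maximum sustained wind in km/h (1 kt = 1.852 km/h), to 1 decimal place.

ΔP = 1008 − 931 = 77 hPa.
V ≈ 6.1 × 77^0.647 = 6.1 × 16.617 ≈ 101.365 kt.
101.365 × 1.852 ≈ 187.73 km/h → 187.7 km/h.

187.7 km/h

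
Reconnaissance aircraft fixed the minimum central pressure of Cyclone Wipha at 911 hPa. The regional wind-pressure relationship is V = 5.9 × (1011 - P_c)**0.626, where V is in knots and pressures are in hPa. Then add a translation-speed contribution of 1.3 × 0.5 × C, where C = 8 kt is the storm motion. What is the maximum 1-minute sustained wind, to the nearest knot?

ΔP = 1011 − 911 = 100 hPa.
100^0.626 ≈ 17.865.
V ≈ 5.9 × 17.865 ≈ 105.4 kt.
Translation term: 1.3 × 0.5 × 8 = 5.2 kt.
Corrected V ≈ 110.6 kt → 111 kt.

111 kt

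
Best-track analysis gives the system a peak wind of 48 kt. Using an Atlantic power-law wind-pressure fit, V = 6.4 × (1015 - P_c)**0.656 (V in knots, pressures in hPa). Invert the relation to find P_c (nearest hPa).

993 hPa

ΔP = (V / 6.4)^(1/0.656) = (48/6.4)^1.524.
48/6.4 = 7.500; 7.500^1.524 ≈ 21.57 hPa.
P_c = 1015 − 21.57 = 993.43 ≈ 993 hPa.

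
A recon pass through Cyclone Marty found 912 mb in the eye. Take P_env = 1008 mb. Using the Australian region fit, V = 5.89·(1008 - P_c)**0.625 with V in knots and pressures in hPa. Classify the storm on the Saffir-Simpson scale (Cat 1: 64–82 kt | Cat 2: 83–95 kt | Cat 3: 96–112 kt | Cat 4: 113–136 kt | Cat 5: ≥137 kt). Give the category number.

3

ΔP = 1008 − 912 = 96 mb.
V ≈ 5.89 × 96^0.625 = 5.89 × 17.33 ≈ 102 kt.
102 kt falls in the Category 3 band.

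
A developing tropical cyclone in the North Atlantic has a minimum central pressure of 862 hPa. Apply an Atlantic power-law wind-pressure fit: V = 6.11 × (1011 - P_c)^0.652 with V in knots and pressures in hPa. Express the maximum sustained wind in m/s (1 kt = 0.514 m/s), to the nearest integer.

ΔP = 1011 − 862 = 149 hPa.
V ≈ 6.11 × 149^0.652 = 6.11 × 26.117 ≈ 159.573 kt.
159.573 × 0.514 ≈ 82.02 m/s → 82 m/s.

82 m/s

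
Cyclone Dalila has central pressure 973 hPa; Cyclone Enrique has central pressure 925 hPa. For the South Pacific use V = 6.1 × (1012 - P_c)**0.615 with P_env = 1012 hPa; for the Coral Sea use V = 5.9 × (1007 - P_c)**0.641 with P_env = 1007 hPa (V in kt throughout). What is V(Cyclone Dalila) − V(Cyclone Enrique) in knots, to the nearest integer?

Cyclone Dalila: ΔP = 39; V ≈ 6.1 × 39^0.615 ≈ 58.05 kt.
Cyclone Enrique: ΔP = 82; V ≈ 5.9 × 82^0.641 ≈ 99.45 kt.
Difference ≈ 58.05 − 99.45 = -41.40 → -41 kt.

-41 kt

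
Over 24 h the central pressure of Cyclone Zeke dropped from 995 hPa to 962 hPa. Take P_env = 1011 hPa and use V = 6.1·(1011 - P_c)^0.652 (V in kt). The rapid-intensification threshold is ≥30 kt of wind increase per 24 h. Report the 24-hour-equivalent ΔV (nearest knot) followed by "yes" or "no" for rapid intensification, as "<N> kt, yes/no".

40 kt, yes

V₁: ΔP = 16, V ≈ 6.1 × 16^0.652 ≈ 37.19 kt.
V₂: ΔP = 49, V ≈ 6.1 × 49^0.652 ≈ 77.15 kt.
ΔV over 24 h = 39.96 kt → 24 h equivalent = 39.96 × 24/24 ≈ 39.96 kt.
40 kt ≥ 30 kt ⇒ rapid intensification.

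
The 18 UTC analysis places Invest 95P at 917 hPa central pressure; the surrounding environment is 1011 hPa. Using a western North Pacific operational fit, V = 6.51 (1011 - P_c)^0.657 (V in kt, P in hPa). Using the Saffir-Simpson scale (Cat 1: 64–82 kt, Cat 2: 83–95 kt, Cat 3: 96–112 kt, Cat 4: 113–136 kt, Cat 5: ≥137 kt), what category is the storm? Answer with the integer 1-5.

4

ΔP = 1011 − 917 = 94 hPa.
V ≈ 6.51 × 94^0.657 = 6.51 × 19.79 ≈ 129 kt.
129 kt falls in the Category 4 band.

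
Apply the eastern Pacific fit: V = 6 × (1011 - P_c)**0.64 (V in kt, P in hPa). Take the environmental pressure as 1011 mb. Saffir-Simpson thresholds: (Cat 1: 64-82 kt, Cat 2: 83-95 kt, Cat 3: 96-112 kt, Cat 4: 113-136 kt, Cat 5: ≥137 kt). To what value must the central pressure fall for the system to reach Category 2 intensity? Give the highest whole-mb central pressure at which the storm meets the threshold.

Category 2 begins at V = 83 kt.
Required ΔP = (83/6)^(1/0.64) = 13.833^1.562 ≈ 60.63 mb.
P_c ≤ 1011 − 60.63 = 950.37, so the highest integer P_c is 950 mb.

950 mb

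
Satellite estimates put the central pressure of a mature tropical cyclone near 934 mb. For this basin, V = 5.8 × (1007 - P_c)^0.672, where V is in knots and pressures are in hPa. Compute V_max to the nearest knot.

ΔP = 1007 − 934 = 73 mb.
73^0.672 ≈ 17.871.
V ≈ 5.8 × 17.871 ≈ 103.7 kt.

104 kt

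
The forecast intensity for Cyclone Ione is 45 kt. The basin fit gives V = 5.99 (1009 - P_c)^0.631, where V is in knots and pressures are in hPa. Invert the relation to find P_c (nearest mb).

ΔP = (V / 5.99)^(1/0.631) = (45/5.99)^1.585.
45/5.99 = 7.513; 7.513^1.585 ≈ 24.43 mb.
P_c = 1009 − 24.43 = 984.57 ≈ 985 mb.

985 mb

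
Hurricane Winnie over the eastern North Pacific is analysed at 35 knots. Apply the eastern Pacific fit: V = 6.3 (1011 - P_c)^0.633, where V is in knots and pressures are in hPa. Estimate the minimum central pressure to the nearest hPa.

ΔP = (V / 6.3)^(1/0.633) = (35/6.3)^1.580.
35/6.3 = 5.556; 5.556^1.580 ≈ 15.01 hPa.
P_c = 1011 − 15.01 = 995.99 ≈ 996 hPa.

996 hPa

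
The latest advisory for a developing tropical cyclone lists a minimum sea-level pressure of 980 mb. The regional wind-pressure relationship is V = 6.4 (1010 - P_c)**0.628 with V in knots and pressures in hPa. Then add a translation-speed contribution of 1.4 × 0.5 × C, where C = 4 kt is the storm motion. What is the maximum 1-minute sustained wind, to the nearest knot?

57 kt

ΔP = 1010 − 980 = 30 mb.
30^0.628 ≈ 8.465.
V ≈ 6.4 × 8.465 ≈ 54.2 kt.
Translation term: 1.4 × 0.5 × 4 = 2.8 kt.
Corrected V ≈ 57 kt → 57 kt.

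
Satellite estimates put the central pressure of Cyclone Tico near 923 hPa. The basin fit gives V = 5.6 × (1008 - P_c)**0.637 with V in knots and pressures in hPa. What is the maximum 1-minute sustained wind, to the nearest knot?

ΔP = 1008 − 923 = 85 hPa.
85^0.637 ≈ 16.945.
V ≈ 5.6 × 16.945 ≈ 94.9 kt.

95 kt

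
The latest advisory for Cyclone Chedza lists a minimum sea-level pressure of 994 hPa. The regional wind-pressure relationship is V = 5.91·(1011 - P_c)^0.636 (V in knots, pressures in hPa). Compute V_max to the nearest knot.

ΔP = 1011 − 994 = 17 hPa.
17^0.636 ≈ 6.061.
V ≈ 5.91 × 6.061 ≈ 35.8 kt.

36 kt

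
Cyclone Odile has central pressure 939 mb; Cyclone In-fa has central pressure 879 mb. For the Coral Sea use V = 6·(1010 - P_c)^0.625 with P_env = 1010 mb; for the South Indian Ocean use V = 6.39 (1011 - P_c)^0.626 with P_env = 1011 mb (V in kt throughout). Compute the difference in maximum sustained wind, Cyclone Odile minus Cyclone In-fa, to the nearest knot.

Cyclone Odile: ΔP = 71; V ≈ 6 × 71^0.625 ≈ 86.14 kt.
Cyclone In-fa: ΔP = 132; V ≈ 6.39 × 132^0.626 ≈ 135.83 kt.
Difference ≈ 86.14 − 135.83 = -49.69 → -50 kt.

-50 kt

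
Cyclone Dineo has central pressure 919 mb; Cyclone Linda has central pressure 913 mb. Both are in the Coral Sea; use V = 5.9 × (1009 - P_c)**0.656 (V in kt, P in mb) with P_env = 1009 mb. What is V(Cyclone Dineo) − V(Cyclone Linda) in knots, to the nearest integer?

Cyclone Dineo: ΔP = 90; V ≈ 5.9 × 90^0.656 ≈ 112.94 kt.
Cyclone Linda: ΔP = 96; V ≈ 5.9 × 96^0.656 ≈ 117.82 kt.
Difference ≈ 112.94 − 117.82 = -4.88 → -5 kt.

-5 kt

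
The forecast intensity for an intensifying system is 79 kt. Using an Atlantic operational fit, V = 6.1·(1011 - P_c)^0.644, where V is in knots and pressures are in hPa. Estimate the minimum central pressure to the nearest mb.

958 mb

ΔP = (V / 6.1)^(1/0.644) = (79/6.1)^1.553.
79/6.1 = 12.951; 12.951^1.553 ≈ 53.35 mb.
P_c = 1011 − 53.35 = 957.65 ≈ 958 mb.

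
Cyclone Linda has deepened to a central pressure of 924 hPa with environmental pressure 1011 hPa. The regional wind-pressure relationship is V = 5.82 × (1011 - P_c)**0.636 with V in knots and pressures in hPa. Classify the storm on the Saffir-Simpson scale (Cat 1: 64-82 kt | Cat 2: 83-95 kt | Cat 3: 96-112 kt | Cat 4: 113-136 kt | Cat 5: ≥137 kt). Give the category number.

ΔP = 1011 − 924 = 87 hPa.
V ≈ 5.82 × 87^0.636 = 5.82 × 17.12 ≈ 100 kt.
100 kt falls in the Category 3 band.

3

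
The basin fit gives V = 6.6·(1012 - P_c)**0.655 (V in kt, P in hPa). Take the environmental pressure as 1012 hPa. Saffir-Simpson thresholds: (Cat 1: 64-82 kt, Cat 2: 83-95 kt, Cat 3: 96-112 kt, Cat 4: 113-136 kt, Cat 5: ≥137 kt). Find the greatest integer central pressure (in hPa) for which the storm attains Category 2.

964 hPa

Category 2 begins at V = 83 kt.
Required ΔP = (83/6.6)^(1/0.655) = 12.576^1.527 ≈ 47.72 hPa.
P_c ≤ 1012 − 47.72 = 964.28, so the highest integer P_c is 964 hPa.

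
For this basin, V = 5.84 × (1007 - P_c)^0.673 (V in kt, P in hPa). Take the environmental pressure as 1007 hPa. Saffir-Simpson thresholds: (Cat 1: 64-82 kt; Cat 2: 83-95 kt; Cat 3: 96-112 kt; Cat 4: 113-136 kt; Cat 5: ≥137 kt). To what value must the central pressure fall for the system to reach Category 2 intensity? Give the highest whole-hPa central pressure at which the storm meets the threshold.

955 hPa

Category 2 begins at V = 83 kt.
Required ΔP = (83/5.84)^(1/0.673) = 14.212^1.486 ≈ 51.61 hPa.
P_c ≤ 1007 − 51.61 = 955.39, so the highest integer P_c is 955 hPa.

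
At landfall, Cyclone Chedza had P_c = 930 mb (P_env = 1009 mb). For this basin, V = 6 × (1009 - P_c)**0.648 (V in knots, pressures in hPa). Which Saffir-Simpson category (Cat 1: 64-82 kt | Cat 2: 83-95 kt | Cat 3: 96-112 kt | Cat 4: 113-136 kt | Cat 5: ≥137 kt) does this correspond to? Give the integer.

ΔP = 1009 − 930 = 79 mb.
V ≈ 6 × 79^0.648 = 6 × 16.97 ≈ 102 kt.
102 kt falls in the Category 3 band.

3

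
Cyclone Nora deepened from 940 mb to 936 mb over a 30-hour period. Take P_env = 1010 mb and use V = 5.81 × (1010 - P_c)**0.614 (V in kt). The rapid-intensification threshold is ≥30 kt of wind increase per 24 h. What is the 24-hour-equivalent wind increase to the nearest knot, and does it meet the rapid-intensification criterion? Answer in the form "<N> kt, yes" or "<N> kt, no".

2 kt, no

V₁: ΔP = 70, V ≈ 5.81 × 70^0.614 ≈ 78.90 kt.
V₂: ΔP = 74, V ≈ 5.81 × 74^0.614 ≈ 81.64 kt.
ΔV over 30 h = 2.74 kt → 24 h equivalent = 2.74 × 24/30 ≈ 2.19 kt.
2 kt < 30 kt ⇒ not rapid intensification.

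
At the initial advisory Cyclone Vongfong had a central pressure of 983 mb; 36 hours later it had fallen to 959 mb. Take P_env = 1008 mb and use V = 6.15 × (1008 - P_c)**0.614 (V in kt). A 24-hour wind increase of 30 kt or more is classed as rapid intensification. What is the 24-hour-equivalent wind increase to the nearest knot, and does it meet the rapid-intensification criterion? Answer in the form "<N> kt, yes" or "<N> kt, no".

V₁: ΔP = 25, V ≈ 6.15 × 25^0.614 ≈ 44.38 kt.
V₂: ΔP = 49, V ≈ 6.15 × 49^0.614 ≈ 67.09 kt.
ΔV over 36 h = 22.71 kt → 24 h equivalent = 22.71 × 24/36 ≈ 15.14 kt.
15 kt < 30 kt ⇒ not rapid intensification.

15 kt, no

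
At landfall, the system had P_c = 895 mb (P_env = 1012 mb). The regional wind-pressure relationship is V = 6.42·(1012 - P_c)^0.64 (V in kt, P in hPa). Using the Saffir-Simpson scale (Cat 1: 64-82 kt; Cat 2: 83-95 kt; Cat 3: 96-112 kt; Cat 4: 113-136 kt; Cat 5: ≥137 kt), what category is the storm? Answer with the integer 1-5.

ΔP = 1012 − 895 = 117 mb.
V ≈ 6.42 × 117^0.64 = 6.42 × 21.07 ≈ 135 kt.
135 kt falls in the Category 4 band.

4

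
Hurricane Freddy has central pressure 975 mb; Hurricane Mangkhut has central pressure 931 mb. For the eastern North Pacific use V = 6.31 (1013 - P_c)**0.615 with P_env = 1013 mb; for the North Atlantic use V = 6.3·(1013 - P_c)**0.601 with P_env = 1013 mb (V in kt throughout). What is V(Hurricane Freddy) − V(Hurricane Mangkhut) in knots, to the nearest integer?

Hurricane Freddy: ΔP = 38; V ≈ 6.31 × 38^0.615 ≈ 59.10 kt.
Hurricane Mangkhut: ΔP = 82; V ≈ 6.3 × 82^0.601 ≈ 89.03 kt.
Difference ≈ 59.10 − 89.03 = -29.93 → -30 kt.

-30 kt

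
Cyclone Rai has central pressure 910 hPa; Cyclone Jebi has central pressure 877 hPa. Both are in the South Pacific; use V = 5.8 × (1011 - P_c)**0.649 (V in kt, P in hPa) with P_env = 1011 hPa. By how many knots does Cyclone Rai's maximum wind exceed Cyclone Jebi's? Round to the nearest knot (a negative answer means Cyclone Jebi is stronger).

-23 kt

Cyclone Rai: ΔP = 101; V ≈ 5.8 × 101^0.649 ≈ 115.94 kt.
Cyclone Jebi: ΔP = 134; V ≈ 5.8 × 134^0.649 ≈ 139.29 kt.
Difference ≈ 115.94 − 139.29 = -23.35 → -23 kt.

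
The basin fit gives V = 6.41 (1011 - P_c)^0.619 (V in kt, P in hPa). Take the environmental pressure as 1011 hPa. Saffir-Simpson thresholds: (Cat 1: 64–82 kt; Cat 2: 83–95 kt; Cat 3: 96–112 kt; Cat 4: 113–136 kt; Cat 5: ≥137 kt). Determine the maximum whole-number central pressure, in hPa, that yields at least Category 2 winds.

Category 2 begins at V = 83 kt.
Required ΔP = (83/6.41)^(1/0.619) = 12.949^1.616 ≈ 62.63 hPa.
P_c ≤ 1011 − 62.63 = 948.37, so the highest integer P_c is 948 hPa.

948 hPa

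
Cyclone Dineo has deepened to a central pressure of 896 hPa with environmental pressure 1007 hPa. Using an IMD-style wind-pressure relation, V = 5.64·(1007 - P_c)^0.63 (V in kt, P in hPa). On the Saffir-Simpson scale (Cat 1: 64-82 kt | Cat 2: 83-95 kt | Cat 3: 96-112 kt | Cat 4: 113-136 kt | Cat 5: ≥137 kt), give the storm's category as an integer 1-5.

3

ΔP = 1007 − 896 = 111 hPa.
V ≈ 5.64 × 111^0.63 = 5.64 × 19.43 ≈ 110 kt.
110 kt falls in the Category 3 band.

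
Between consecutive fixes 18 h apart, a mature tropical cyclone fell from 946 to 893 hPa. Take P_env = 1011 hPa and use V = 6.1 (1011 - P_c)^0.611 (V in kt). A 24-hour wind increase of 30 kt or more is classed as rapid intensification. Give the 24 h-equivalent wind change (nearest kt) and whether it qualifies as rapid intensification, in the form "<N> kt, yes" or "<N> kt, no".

46 kt, yes

V₁: ΔP = 65, V ≈ 6.1 × 65^0.611 ≈ 78.17 kt.
V₂: ΔP = 118, V ≈ 6.1 × 118^0.611 ≈ 112.53 kt.
ΔV over 18 h = 34.36 kt → 24 h equivalent = 34.36 × 24/18 ≈ 45.81 kt.
46 kt ≥ 30 kt ⇒ rapid intensification.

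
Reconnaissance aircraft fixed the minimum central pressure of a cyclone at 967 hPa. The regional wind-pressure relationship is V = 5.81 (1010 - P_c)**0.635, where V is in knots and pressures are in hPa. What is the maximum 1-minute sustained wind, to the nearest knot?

63 kt

ΔP = 1010 − 967 = 43 hPa.
43^0.635 ≈ 10.896.
V ≈ 5.81 × 10.896 ≈ 63.3 kt.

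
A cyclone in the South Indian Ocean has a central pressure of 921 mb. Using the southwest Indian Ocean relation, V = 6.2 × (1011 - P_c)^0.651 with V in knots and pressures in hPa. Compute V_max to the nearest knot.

ΔP = 1011 − 921 = 90 mb.
90^0.651 ≈ 18.716.
V ≈ 6.2 × 18.716 ≈ 116.0 kt.

116 kt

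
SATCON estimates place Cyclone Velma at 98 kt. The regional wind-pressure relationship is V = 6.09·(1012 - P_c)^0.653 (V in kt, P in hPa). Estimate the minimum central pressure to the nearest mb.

ΔP = (V / 6.09)^(1/0.653) = (98/6.09)^1.531.
98/6.09 = 16.092; 16.092^1.531 ≈ 70.44 mb.
P_c = 1012 − 70.44 = 941.56 ≈ 942 mb.

942 mb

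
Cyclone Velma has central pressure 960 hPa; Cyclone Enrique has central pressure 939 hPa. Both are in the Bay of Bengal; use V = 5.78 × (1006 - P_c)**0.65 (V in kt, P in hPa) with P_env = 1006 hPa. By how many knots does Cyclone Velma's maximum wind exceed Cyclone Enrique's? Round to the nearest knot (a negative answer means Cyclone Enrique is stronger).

-19 kt

Cyclone Velma: ΔP = 46; V ≈ 5.78 × 46^0.65 ≈ 69.62 kt.
Cyclone Enrique: ΔP = 67; V ≈ 5.78 × 67^0.65 ≈ 88.89 kt.
Difference ≈ 69.62 − 88.89 = -19.27 → -19 kt.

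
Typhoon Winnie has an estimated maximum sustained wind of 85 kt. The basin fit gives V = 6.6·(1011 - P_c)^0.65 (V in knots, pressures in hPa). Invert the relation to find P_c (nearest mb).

960 mb

ΔP = (V / 6.6)^(1/0.65) = (85/6.6)^1.538.
85/6.6 = 12.879; 12.879^1.538 ≈ 50.99 mb.
P_c = 1011 − 50.99 = 960.01 ≈ 960 mb.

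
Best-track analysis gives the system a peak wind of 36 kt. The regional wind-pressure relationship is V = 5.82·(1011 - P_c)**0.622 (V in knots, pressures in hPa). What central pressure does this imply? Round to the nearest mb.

ΔP = (V / 5.82)^(1/0.622) = (36/5.82)^1.608.
36/5.82 = 6.186; 6.186^1.608 ≈ 18.72 mb.
P_c = 1011 − 18.72 = 992.28 ≈ 992 mb.

992 mb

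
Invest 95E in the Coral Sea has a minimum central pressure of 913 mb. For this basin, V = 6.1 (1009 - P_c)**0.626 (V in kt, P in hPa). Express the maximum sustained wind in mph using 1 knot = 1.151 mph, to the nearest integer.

122 mph

ΔP = 1009 − 913 = 96 mb.
V ≈ 6.1 × 96^0.626 = 6.1 × 17.414 ≈ 106.226 kt.
106.226 × 1.151 ≈ 122.27 mph → 122 mph.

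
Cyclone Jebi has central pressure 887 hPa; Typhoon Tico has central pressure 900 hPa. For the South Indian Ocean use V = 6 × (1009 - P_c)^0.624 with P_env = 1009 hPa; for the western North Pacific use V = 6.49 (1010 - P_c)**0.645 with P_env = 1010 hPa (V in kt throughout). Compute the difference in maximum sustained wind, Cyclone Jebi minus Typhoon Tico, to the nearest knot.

-14 kt

Cyclone Jebi: ΔP = 122; V ≈ 6 × 122^0.624 ≈ 120.24 kt.
Typhoon Tico: ΔP = 110; V ≈ 6.49 × 110^0.645 ≈ 134.57 kt.
Difference ≈ 120.24 − 134.57 = -14.33 → -14 kt.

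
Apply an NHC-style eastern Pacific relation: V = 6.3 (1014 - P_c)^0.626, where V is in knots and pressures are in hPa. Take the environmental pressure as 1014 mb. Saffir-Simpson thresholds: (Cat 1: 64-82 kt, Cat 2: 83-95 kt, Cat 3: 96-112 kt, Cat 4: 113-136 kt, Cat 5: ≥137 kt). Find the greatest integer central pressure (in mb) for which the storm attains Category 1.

973 mb

Category 1 begins at V = 64 kt.
Required ΔP = (64/6.3)^(1/0.626) = 10.159^1.597 ≈ 40.59 mb.
P_c ≤ 1014 − 40.59 = 973.41, so the highest integer P_c is 973 mb.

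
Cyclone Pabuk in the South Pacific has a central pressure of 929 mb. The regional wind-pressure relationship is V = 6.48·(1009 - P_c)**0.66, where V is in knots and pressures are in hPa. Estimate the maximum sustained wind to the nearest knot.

117 kt

ΔP = 1009 − 929 = 80 mb.
80^0.66 ≈ 18.032.
V ≈ 6.48 × 18.032 ≈ 116.8 kt.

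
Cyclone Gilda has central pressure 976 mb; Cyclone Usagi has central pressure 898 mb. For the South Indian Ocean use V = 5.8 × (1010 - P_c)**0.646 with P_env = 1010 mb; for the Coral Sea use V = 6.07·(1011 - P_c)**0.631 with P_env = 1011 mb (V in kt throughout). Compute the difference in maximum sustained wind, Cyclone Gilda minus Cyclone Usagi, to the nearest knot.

-63 kt

Cyclone Gilda: ΔP = 34; V ≈ 5.8 × 34^0.646 ≈ 56.59 kt.
Cyclone Usagi: ΔP = 113; V ≈ 6.07 × 113^0.631 ≈ 119.86 kt.
Difference ≈ 56.59 − 119.86 = -63.27 → -63 kt.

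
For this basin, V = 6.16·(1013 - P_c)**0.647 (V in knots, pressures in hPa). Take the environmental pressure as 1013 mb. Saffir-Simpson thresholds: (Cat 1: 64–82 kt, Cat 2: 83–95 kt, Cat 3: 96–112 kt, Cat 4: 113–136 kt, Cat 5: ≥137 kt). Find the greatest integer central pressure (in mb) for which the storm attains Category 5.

892 mb

Category 5 begins at V = 137 kt.
Required ΔP = (137/6.16)^(1/0.647) = 22.240^1.546 ≈ 120.82 mb.
P_c ≤ 1013 − 120.82 = 892.18, so the highest integer P_c is 892 mb.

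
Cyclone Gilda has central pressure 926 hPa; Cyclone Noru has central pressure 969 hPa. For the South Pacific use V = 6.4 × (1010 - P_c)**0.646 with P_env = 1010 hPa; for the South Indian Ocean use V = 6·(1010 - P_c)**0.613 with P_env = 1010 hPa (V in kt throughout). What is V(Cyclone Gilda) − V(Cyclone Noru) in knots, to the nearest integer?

Cyclone Gilda: ΔP = 84; V ≈ 6.4 × 84^0.646 ≈ 112.01 kt.
Cyclone Noru: ΔP = 41; V ≈ 6 × 41^0.613 ≈ 58.45 kt.
Difference ≈ 112.01 − 58.45 = 53.56 → 54 kt.

54 kt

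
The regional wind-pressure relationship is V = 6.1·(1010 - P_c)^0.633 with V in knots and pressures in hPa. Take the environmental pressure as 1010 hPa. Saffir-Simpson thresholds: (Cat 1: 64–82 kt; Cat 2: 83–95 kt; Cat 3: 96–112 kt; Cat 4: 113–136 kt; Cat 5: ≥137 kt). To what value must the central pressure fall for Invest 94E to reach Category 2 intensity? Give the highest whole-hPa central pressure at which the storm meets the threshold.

948 hPa

Category 2 begins at V = 83 kt.
Required ΔP = (83/6.1)^(1/0.633) = 13.607^1.580 ≈ 61.81 hPa.
P_c ≤ 1010 − 61.81 = 948.19, so the highest integer P_c is 948 hPa.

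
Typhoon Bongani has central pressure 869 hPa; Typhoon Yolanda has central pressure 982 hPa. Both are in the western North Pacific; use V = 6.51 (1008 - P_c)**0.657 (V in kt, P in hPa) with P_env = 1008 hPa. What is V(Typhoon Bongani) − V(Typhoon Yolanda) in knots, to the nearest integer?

111 kt

Typhoon Bongani: ΔP = 139; V ≈ 6.51 × 139^0.657 ≈ 166.55 kt.
Typhoon Yolanda: ΔP = 26; V ≈ 6.51 × 26^0.657 ≈ 55.36 kt.
Difference ≈ 166.55 − 55.36 = 111.19 → 111 kt.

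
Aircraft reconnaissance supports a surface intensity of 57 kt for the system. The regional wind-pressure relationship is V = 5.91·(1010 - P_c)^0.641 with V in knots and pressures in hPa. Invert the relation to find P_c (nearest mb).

ΔP = (V / 5.91)^(1/0.641) = (57/5.91)^1.560.
57/5.91 = 9.645; 9.645^1.560 ≈ 34.32 mb.
P_c = 1010 − 34.32 = 975.68 ≈ 976 mb.

976 mb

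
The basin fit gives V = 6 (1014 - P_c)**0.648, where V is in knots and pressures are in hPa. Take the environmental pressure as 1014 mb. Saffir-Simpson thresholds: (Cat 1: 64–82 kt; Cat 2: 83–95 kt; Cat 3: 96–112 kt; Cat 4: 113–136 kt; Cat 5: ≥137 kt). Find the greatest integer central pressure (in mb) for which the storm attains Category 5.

Category 5 begins at V = 137 kt.
Required ΔP = (137/6)^(1/0.648) = 22.833^1.543 ≈ 124.90 mb.
P_c ≤ 1014 − 124.90 = 889.10, so the highest integer P_c is 889 mb.

889 mb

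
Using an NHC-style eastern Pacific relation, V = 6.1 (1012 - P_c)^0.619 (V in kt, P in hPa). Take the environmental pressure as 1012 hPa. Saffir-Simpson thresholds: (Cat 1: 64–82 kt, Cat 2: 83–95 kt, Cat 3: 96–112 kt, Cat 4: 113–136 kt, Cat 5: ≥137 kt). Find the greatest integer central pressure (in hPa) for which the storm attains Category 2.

Category 2 begins at V = 83 kt.
Required ΔP = (83/6.1)^(1/0.619) = 13.607^1.616 ≈ 67.85 hPa.
P_c ≤ 1012 − 67.85 = 944.15, so the highest integer P_c is 944 hPa.

944 hPa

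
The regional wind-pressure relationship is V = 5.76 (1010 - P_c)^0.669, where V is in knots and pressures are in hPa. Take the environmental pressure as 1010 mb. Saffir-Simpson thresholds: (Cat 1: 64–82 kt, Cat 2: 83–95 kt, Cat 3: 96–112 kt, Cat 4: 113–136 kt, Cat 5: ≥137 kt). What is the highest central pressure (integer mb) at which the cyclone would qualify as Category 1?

Category 1 begins at V = 64 kt.
Required ΔP = (64/5.76)^(1/0.669) = 11.111^1.495 ≈ 36.57 mb.
P_c ≤ 1010 − 36.57 = 973.43, so the highest integer P_c is 973 mb.

973 mb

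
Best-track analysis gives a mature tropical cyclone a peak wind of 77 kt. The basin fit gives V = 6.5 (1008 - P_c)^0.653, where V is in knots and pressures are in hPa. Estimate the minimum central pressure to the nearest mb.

964 mb

ΔP = (V / 6.5)^(1/0.653) = (77/6.5)^1.531.
77/6.5 = 11.846; 11.846^1.531 ≈ 44.06 mb.
P_c = 1008 − 44.06 = 963.94 ≈ 964 mb.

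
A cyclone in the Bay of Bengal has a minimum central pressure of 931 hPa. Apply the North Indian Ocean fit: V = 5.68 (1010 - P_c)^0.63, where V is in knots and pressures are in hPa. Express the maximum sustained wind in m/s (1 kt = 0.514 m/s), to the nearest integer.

46 m/s

ΔP = 1010 − 931 = 79 hPa.
V ≈ 5.68 × 79^0.63 = 5.68 × 15.686 ≈ 89.095 kt.
89.095 × 0.514 ≈ 45.79 m/s → 46 m/s.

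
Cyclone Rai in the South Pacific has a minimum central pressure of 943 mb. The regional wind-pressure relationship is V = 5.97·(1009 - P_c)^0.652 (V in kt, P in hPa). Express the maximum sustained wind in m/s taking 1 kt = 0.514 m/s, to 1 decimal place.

ΔP = 1009 − 943 = 66 mb.
V ≈ 5.97 × 66^0.652 = 5.97 × 15.358 ≈ 91.689 kt.
91.689 × 0.514 ≈ 47.13 m/s → 47.1 m/s.

47.1 m/s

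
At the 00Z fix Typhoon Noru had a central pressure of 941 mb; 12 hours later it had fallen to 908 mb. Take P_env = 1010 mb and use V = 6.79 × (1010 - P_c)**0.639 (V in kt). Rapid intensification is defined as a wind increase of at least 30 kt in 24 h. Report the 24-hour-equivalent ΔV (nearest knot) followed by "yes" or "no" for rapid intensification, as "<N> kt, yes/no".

V₁: ΔP = 69, V ≈ 6.79 × 69^0.639 ≈ 101.60 kt.
V₂: ΔP = 102, V ≈ 6.79 × 102^0.639 ≈ 130.43 kt.
ΔV over 12 h = 28.83 kt → 24 h equivalent = 28.83 × 24/12 ≈ 57.66 kt.
58 kt ≥ 30 kt ⇒ rapid intensification.

58 kt, yes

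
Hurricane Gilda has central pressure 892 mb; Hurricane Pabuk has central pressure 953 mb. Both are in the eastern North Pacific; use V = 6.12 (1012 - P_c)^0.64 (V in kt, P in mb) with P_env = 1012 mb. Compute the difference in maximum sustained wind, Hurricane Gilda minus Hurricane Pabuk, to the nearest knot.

Hurricane Gilda: ΔP = 120; V ≈ 6.12 × 120^0.64 ≈ 131.05 kt.
Hurricane Pabuk: ΔP = 59; V ≈ 6.12 × 59^0.64 ≈ 83.19 kt.
Difference ≈ 131.05 − 83.19 = 47.86 → 48 kt.

48 kt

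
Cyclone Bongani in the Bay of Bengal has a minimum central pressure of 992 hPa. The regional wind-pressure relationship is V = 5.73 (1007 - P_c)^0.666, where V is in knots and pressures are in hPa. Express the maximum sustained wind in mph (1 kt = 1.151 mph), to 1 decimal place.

40.0 mph

ΔP = 1007 − 992 = 15 hPa.
V ≈ 5.73 × 15^0.666 = 5.73 × 6.071 ≈ 34.788 kt.
34.788 × 1.151 ≈ 40.04 mph → 40.0 mph.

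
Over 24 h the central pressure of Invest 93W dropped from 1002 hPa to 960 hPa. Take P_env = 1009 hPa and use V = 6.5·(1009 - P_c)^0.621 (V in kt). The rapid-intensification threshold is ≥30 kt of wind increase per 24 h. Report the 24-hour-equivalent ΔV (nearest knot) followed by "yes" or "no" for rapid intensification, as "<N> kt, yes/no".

V₁: ΔP = 7, V ≈ 6.5 × 7^0.621 ≈ 21.76 kt.
V₂: ΔP = 49, V ≈ 6.5 × 49^0.621 ≈ 72.87 kt.
ΔV over 24 h = 51.11 kt → 24 h equivalent = 51.11 × 24/24 ≈ 51.11 kt.
51 kt ≥ 30 kt ⇒ rapid intensification.

51 kt, yes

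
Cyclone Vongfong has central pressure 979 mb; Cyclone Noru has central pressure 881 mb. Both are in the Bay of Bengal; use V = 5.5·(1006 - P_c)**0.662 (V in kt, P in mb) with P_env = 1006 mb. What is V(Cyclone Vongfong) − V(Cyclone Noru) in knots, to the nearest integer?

-86 kt

Cyclone Vongfong: ΔP = 27; V ≈ 5.5 × 27^0.662 ≈ 48.74 kt.
Cyclone Noru: ΔP = 125; V ≈ 5.5 × 125^0.662 ≈ 134.44 kt.
Difference ≈ 48.74 − 134.44 = -85.70 → -86 kt.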